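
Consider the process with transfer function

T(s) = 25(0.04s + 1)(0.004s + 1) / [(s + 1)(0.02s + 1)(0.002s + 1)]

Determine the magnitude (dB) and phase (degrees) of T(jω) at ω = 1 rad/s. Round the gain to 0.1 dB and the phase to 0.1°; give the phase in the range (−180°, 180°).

25.0 dB, -43.7°

At ω = 1 rad/s:
zero (1 + j1·0.04) = 1 + j0.04 → |·| ≈ 1.0008, ∠ ≈ 2.29°
zero (1 + j1·0.004) = 1 + j0.004 → |·| ≈ 1, ∠ ≈ 0.23°
pole (1 + j1·1) = 1 + j1 → |·| ≈ 1.4142, ∠ ≈ 45.00°
pole (1 + j1·0.02) = 1 + j0.02 → |·| ≈ 1.0002, ∠ ≈ 1.15°
pole (1 + j1·0.002) = 1 + j0.002 → |·| ≈ 1, ∠ ≈ 0.11°
|T| = 25 · 1.0008 · 1 / (1.4142 · 1.0002 · 1) ≈ 17.688
Gain = 20 log₁₀(17.688) ≈ 24.95 dB
∠T = (2.29° + 0.23°) − (45.00° + 1.15° + 0.11°) = -43.74°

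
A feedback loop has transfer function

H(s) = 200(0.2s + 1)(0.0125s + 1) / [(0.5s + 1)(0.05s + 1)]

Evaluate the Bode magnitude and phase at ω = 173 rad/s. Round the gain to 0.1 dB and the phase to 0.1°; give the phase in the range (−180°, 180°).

26.8 dB, -19.2°

At ω = 173 rad/s:
zero (1 + j173·0.2) = 1 + j34.6 → |·| ≈ 34.614, ∠ ≈ 88.34°
zero (1 + j173·0.0125) = 1 + j2.1625 → |·| ≈ 2.3825, ∠ ≈ 65.18°
pole (1 + j173·0.5) = 1 + j86.5 → |·| ≈ 86.506, ∠ ≈ 89.34°
pole (1 + j173·0.05) = 1 + j8.65 → |·| ≈ 8.7076, ∠ ≈ 83.41°
|H| = 200 · 34.614 · 2.3825 / (86.506 · 8.7076) ≈ 21.896
Gain = 20 log₁₀(21.896) ≈ 26.81 dB
∠H = (88.34° + 65.18°) − (89.34° + 83.41°) = -19.23°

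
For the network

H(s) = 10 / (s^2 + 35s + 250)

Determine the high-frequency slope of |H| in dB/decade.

-40 dB/decade

Each pole contributes −20 dB/decade at high frequency; each zero contributes +20 dB/decade.
Net: 0 zero(s) − 2 pole(s) → -40 dB/decade.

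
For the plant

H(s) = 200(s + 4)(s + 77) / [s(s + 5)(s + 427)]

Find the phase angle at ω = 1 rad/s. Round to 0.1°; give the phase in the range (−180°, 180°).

At s = jω = j1:
zero (s+4): 4 + j1 → |·| = √(4²+1²) = √17 ≈ 4.1231, ∠ = arctan(1/4) ≈ 14.04°
zero (s+77): 77 + j1 → |·| = √(77²+1²) = √5930 ≈ 77.006, ∠ = arctan(1/77) ≈ 0.74°
pole (s+5): 5 + j1 → |·| = √(5²+1²) = √26 ≈ 5.099, ∠ = arctan(1/5) ≈ 11.31°
pole (s+427): 427 + j1 → |·| = √(427²+1²) = √182330 ≈ 427, ∠ = arctan(1/427) ≈ 0.13°
pole at origin: |s| = 1, ∠ = 90.00° (in denominator)
∠H = 14.78° − 101.44° = -86.66°

-86.7°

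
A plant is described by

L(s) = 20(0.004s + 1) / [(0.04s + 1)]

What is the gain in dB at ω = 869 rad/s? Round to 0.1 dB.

At ω = 869 rad/s:
zero (1 + j869·0.004) = 1 + j3.476 → |·| ≈ 3.617, ∠ ≈ 73.95°
pole (1 + j869·0.04) = 1 + j34.76 → |·| ≈ 34.774, ∠ ≈ 88.35°
|L| = 20 · 3.617 / (34.774) ≈ 2.0803
Gain = 20 log₁₀(2.0803) ≈ 6.36 dB

6.4 dB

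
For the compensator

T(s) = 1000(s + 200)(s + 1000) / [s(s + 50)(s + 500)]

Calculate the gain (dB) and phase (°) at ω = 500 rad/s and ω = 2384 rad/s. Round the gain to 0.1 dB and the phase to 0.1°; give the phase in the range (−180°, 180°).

At s = jω = j500:
zero (s+200): 200 + j500 → |·| = √(200²+500²) = √290000 ≈ 538.52, ∠ = arctan(500/200) ≈ 68.20°
zero (s+1000): 1000 + j500 → |·| = √(1000²+500²) = √1250000 ≈ 1118, ∠ = arctan(500/1000) ≈ 26.57°
pole (s+50): 50 + j500 → |·| = √(50²+500²) = √252500 ≈ 502.49, ∠ = arctan(500/50) ≈ 84.29°
pole (s+500): 500 + j500 → |·| = √(500²+500²) = √500000 ≈ 707.11, ∠ = arctan(500/500) ≈ 45.00°
pole at origin: |s| = 500, ∠ = 90.00° (in denominator)
|T| = 1000 · 6.0207e+05 / 1.7766e+08 ≈ 3.3889
Gain = 20 log₁₀(3.3889) ≈ 10.60 dB
∠T = 94.77° − 219.29° = -124.52°

At s = jω = j2384:
zero (s+200): 200 + j2384 → |·| = √(200²+2384²) = √5723456 ≈ 2392.4, ∠ = arctan(2384/200) ≈ 85.20°
zero (s+1000): 1000 + j2384 → |·| = √(1000²+2384²) = √6683456 ≈ 2585.2, ∠ = arctan(2384/1000) ≈ 67.24°
pole (s+50): 50 + j2384 → |·| = √(50²+2384²) = √5685956 ≈ 2384.5, ∠ = arctan(2384/50) ≈ 88.80°
pole (s+500): 500 + j2384 → |·| = √(500²+2384²) = √5933456 ≈ 2435.9, ∠ = arctan(2384/500) ≈ 78.15°
pole at origin: |s| = 2384, ∠ = 90.00° (in denominator)
|T| = 1000 · 6.1848e+06 / 1.3847e+10 ≈ 0.44665
Gain = 20 log₁₀(0.44665) ≈ -7.00 dB
∠T = 152.44° − 256.95° = -104.51°

ω = 500: 10.6 dB, -124.5°; ω = 2384: -7.0 dB, -104.5°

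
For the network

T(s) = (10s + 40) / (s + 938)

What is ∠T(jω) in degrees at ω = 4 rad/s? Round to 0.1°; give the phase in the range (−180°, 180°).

44.8°

Substitute s = j4:
Numerator: 10(j4) + 40 = 40 + j40
Denominator: (j4) + 938 = 938 + j4
|N| = √(40² + 40²) ≈ 56.569, ∠N ≈ 45.00°
|D| = √(938² + 4²) ≈ 938.01, ∠D ≈ 0.24°
∠T = 45.00° − 0.24° = 44.76°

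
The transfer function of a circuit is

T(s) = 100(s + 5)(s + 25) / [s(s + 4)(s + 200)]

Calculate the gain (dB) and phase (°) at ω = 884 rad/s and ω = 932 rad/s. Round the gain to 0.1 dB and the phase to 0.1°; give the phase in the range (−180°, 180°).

ω = 884: -19.1 dB, -78.9°; ω = 932: -19.6 dB, -79.5°

At s = jω = j884:
zero (s+5): 5 + j884 → |·| = √(5²+884²) = √781481 ≈ 884.01, ∠ = arctan(884/5) ≈ 89.68°
zero (s+25): 25 + j884 → |·| = √(25²+884²) = √782081 ≈ 884.35, ∠ = arctan(884/25) ≈ 88.38°
pole (s+4): 4 + j884 → |·| = √(4²+884²) = √781472 ≈ 884.01, ∠ = arctan(884/4) ≈ 89.74°
pole (s+200): 200 + j884 → |·| = √(200²+884²) = √821456 ≈ 906.34, ∠ = arctan(884/200) ≈ 77.25°
pole at origin: |s| = 884, ∠ = 90.00° (in denominator)
|T| = 100 · 7.8177e+05 / 7.0827e+08 ≈ 0.11038
Gain = 20 log₁₀(0.11038) ≈ -19.14 dB
∠T = 178.06° − 256.99° = -78.93°

At s = jω = j932:
zero (s+5): 5 + j932 → |·| = √(5²+932²) = √868649 ≈ 932.01, ∠ = arctan(932/5) ≈ 89.69°
zero (s+25): 25 + j932 → |·| = √(25²+932²) = √869249 ≈ 932.34, ∠ = arctan(932/25) ≈ 88.46°
pole (s+4): 4 + j932 → |·| = √(4²+932²) = √868640 ≈ 932.01, ∠ = arctan(932/4) ≈ 89.75°
pole (s+200): 200 + j932 → |·| = √(200²+932²) = √908624 ≈ 953.22, ∠ = arctan(932/200) ≈ 77.89°
pole at origin: |s| = 932, ∠ = 90.00° (in denominator)
|T| = 100 · 8.6895e+05 / 8.28e+08 ≈ 0.10495
Gain = 20 log₁₀(0.10495) ≈ -19.58 dB
∠T = 178.15° − 257.64° = -79.49°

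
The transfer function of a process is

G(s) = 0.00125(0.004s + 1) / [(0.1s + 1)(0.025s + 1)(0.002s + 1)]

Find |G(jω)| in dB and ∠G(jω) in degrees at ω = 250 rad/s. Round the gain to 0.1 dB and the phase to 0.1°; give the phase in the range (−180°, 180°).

At ω = 250 rad/s:
zero (1 + j250·0.004) = 1 + j1 → |·| ≈ 1.4142, ∠ ≈ 45.00°
pole (1 + j250·0.1) = 1 + j25 → |·| ≈ 25.02, ∠ ≈ 87.71°
pole (1 + j250·0.025) = 1 + j6.25 → |·| ≈ 6.3295, ∠ ≈ 80.91°
pole (1 + j250·0.002) = 1 + j0.5 → |·| ≈ 1.118, ∠ ≈ 26.57°
|G| = 0.00125 · 1.4142 / (25.02 · 6.3295 · 1.118) ≈ 9.9844e-06
Gain = 20 log₁₀(9.9844e-06) ≈ -100.01 dB
∠G = (45.00°) − (87.71° + 80.91° + 26.57°) = -150.19°

-100.0 dB, -150.2°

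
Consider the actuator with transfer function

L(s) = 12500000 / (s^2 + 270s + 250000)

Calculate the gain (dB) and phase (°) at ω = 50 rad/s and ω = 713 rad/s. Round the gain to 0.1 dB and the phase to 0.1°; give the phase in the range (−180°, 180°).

At s = jω = j50:
quadratic: (j50)² + 270·j50 + 250000 = 247500 + j13500 → |·| ≈ 2.4787e+05, ∠ ≈ 3.12°
|L| = 12500000 / 2.4787e+05 ≈ 50.43
Gain = 20 log₁₀(50.43) ≈ 34.05 dB
∠L = 0.00° − 3.12° = -3.12°

At s = jω = j713:
quadratic: (j713)² + 270·j713 + 250000 = -258369 + j192510 → |·| ≈ 3.222e+05, ∠ ≈ 143.31°
|L| = 12500000 / 3.222e+05 ≈ 38.796
Gain = 20 log₁₀(38.796) ≈ 31.78 dB
∠L = 0.00° − 143.31° = -143.31°

ω = 50: 34.1 dB, -3.1°; ω = 713: 31.8 dB, -143.3°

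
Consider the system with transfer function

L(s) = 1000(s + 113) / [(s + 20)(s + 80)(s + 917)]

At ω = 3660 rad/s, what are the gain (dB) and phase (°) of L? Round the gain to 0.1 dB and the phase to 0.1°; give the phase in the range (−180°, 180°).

At s = jω = j3660:
zero (s+113): 113 + j3660 → |·| = √(113²+3660²) = √13408369 ≈ 3661.7, ∠ = arctan(3660/113) ≈ 88.23°
pole (s+20): 20 + j3660 → |·| = √(20²+3660²) = √13396000 ≈ 3660.1, ∠ = arctan(3660/20) ≈ 89.69°
pole (s+80): 80 + j3660 → |·| = √(80²+3660²) = √13402000 ≈ 3660.9, ∠ = arctan(3660/80) ≈ 88.75°
pole (s+917): 917 + j3660 → |·| = √(917²+3660²) = √14236489 ≈ 3773.1, ∠ = arctan(3660/917) ≈ 75.93°
|L| = 1000 · 3661.7 / 5.0557e+10 ≈ 7.2427e-05
Gain = 20 log₁₀(7.2427e-05) ≈ -82.80 dB
∠L = 88.23° − 254.37° = -166.14°

-82.8 dB, -166.1°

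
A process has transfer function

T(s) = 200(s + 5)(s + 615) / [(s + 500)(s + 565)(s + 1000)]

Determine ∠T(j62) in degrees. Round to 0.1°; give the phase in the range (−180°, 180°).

74.3°

At s = jω = j62:
zero (s+5): 5 + j62 → |·| = √(5²+62²) = √3869 ≈ 62.201, ∠ = arctan(62/5) ≈ 85.39°
zero (s+615): 615 + j62 → |·| = √(615²+62²) = √382069 ≈ 618.12, ∠ = arctan(62/615) ≈ 5.76°
pole (s+500): 500 + j62 → |·| = √(500²+62²) = √253844 ≈ 503.83, ∠ = arctan(62/500) ≈ 7.07°
pole (s+565): 565 + j62 → |·| = √(565²+62²) = √323069 ≈ 568.39, ∠ = arctan(62/565) ≈ 6.26°
pole (s+1000): 1000 + j62 → |·| = √(1000²+62²) = √1003844 ≈ 1001.9, ∠ = arctan(62/1000) ≈ 3.55°
∠T = 91.15° − 16.88° = 74.27°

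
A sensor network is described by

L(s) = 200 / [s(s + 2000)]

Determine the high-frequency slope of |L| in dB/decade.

-40 dB/decade

Each pole contributes −20 dB/decade at high frequency; each zero contributes +20 dB/decade.
Net: 0 zero(s) − 2 pole(s) → -40 dB/decade.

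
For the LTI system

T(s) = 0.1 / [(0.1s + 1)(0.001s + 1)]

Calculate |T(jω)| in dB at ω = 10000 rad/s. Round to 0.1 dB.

At ω = 10000 rad/s:
pole (1 + j10000·0.1) = 1 + j1000 → |·| ≈ 1000, ∠ ≈ 89.94°
pole (1 + j10000·0.001) = 1 + j10 → |·| ≈ 10.05, ∠ ≈ 84.29°
|T| = 0.1 · 1 / (1000 · 10.05) ≈ 9.9502e-06
Gain = 20 log₁₀(9.9502e-06) ≈ -100.04 dB

-100.0 dB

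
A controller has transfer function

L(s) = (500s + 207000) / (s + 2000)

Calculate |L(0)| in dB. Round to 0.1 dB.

L(0) = 207000 / 2000 = 103.5
20 log₁₀(103.5) ≈ 40.30 dB

40.3 dB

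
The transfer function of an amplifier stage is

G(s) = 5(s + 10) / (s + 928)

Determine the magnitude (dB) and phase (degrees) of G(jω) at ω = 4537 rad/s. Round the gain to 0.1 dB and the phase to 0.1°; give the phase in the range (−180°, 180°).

At s = jω = j4537:
zero (s+10): 10 + j4537 → |·| = √(10²+4537²) = √20584469 ≈ 4537, ∠ = arctan(4537/10) ≈ 89.87°
pole (s+928): 928 + j4537 → |·| = √(928²+4537²) = √21445553 ≈ 4630.9, ∠ = arctan(4537/928) ≈ 78.44°
|G| = 5 · 4537 / 4630.9 ≈ 4.8986
Gain = 20 log₁₀(4.8986) ≈ 13.80 dB
∠G = 89.87° − 78.44° = 11.43°

13.8 dB, 11.4°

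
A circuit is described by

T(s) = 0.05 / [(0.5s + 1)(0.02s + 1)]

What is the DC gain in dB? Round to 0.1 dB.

T(0) = 0.05 · 1 / 1 = 0.05
20 log₁₀(0.05) ≈ -26.02 dB

-26.0 dB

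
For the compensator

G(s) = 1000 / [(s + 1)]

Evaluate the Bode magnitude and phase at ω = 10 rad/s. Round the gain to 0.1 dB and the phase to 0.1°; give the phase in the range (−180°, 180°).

40.0 dB, -84.3°

At ω = 10 rad/s:
pole (1 + j10·1) = 1 + j10 → |·| ≈ 10.05, ∠ ≈ 84.29°
|G| = 1000 · 1 / (10.05) ≈ 99.502
Gain = 20 log₁₀(99.502) ≈ 39.96 dB
∠G = (0°) − (84.29°) = -84.29°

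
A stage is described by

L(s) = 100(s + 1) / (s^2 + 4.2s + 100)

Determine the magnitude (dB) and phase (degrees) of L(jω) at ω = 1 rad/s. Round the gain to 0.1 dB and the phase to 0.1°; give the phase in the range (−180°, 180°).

At s = jω = j1:
zero (s+1): 1 + j1 → |·| = √(1²+1²) = √2 ≈ 1.4142, ∠ = arctan(1/1) ≈ 45.00°
quadratic: (j1)² + 4.2·j1 + 100 = 99 + j4.2 → |·| ≈ 99.089, ∠ ≈ 2.43°
|L| = 100 · 1.4142 / 99.089 ≈ 1.4272
Gain = 20 log₁₀(1.4272) ≈ 3.09 dB
∠L = 45.00° − 2.43° = 42.57°

3.1 dB, 42.6°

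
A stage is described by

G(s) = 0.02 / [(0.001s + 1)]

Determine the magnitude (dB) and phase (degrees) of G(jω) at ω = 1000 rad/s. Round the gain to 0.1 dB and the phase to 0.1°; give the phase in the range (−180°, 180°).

-37.0 dB, -45.0°

At ω = 1000 rad/s:
pole (1 + j1000·0.001) = 1 + j1 → |·| ≈ 1.4142, ∠ ≈ 45.00°
|G| = 0.02 · 1 / (1.4142) ≈ 0.014142
Gain = 20 log₁₀(0.014142) ≈ -36.99 dB
∠G = (0°) − (45.00°) = -45.00°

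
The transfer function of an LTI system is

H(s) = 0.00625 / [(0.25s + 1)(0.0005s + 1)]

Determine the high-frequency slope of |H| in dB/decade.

Each pole contributes −20 dB/decade at high frequency; each zero contributes +20 dB/decade.
Net: 0 zero(s) − 2 pole(s) → -40 dB/decade.

-40 dB/decade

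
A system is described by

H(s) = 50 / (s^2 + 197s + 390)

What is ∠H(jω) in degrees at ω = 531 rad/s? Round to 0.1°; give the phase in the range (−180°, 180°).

Substitute s = j531:
Numerator: 50 = 50 + j0
Denominator: (j531)^2 + 197(j531) + 390 = -281571 + j104607
|N| = √(50² + 0²) ≈ 50, ∠N ≈ 0.00°
|D| = √(281571² + 104607²) ≈ 3.0037e+05, ∠D ≈ 159.62°
∠H = 0.00° − 159.62° = -159.62°

-159.6°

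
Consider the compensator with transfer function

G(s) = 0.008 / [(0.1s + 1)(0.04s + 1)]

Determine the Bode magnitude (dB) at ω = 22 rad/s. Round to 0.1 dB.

At ω = 22 rad/s:
pole (1 + j22·0.1) = 1 + j2.2 → |·| ≈ 2.4166, ∠ ≈ 65.56°
pole (1 + j22·0.04) = 1 + j0.88 → |·| ≈ 1.3321, ∠ ≈ 41.35°
|G| = 0.008 · 1 / (2.4166 · 1.3321) ≈ 0.0024851
Gain = 20 log₁₀(0.0024851) ≈ -52.09 dB

-52.1 dB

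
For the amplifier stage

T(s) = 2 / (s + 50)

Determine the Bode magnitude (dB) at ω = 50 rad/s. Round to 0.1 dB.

-31.0 dB

Substitute s = j50:
Numerator: 2 = 2 + j0
Denominator: (j50) + 50 = 50 + j50
|N| = √(2² + 0²) ≈ 2, ∠N ≈ 0.00°
|D| = √(50² + 50²) ≈ 70.711, ∠D ≈ 45.00°
|T| = 2 / 70.711 ≈ 0.028284
Gain = 20 log₁₀(0.028284) ≈ -30.97 dB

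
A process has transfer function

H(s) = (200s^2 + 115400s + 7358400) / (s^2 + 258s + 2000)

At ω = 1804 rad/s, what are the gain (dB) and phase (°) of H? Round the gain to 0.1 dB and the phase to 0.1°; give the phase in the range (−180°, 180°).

Substitute s = j1804:
Numerator: 200(j1804)^2 + 115400(j1804) + 7358400 = -643524800 + j208181600
Denominator: (j1804)^2 + 258(j1804) + 2000 = -3252416 + j465432
|N| = √(643524800² + 208181600²) ≈ 6.7636e+08, ∠N ≈ 162.07°
|D| = √(3252416² + 465432²) ≈ 3.2855e+06, ∠D ≈ 171.86°
|H| = 6.7636e+08 / 3.2855e+06 ≈ 205.86
Gain = 20 log₁₀(205.86) ≈ 46.27 dB
∠H = 162.07° − 171.86° = -9.79°

46.3 dB, -9.8°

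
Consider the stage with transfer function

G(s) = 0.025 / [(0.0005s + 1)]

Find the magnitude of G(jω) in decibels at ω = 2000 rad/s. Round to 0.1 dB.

-35.1 dB

At ω = 2000 rad/s:
pole (1 + j2000·0.0005) = 1 + j1 → |·| ≈ 1.4142, ∠ ≈ 45.00°
|G| = 0.025 · 1 / (1.4142) ≈ 0.017678
Gain = 20 log₁₀(0.017678) ≈ -35.05 dB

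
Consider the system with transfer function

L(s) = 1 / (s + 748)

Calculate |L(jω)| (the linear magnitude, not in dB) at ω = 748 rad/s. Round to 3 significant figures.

At s = jω = j748:
pole (s+748): 748 + j748 → |·| = √(748²+748²) = √1119008 ≈ 1057.8, ∠ = arctan(748/748) ≈ 45.00°
|L| = 1 / 1057.8 ≈ 0.00094536

0.000945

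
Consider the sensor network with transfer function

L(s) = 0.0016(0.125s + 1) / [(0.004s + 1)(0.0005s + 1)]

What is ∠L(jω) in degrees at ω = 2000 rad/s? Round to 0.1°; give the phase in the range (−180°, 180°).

At ω = 2000 rad/s:
zero (1 + j2000·0.125) = 1 + j250 → |·| ≈ 250, ∠ ≈ 89.77°
pole (1 + j2000·0.004) = 1 + j8 → |·| ≈ 8.0623, ∠ ≈ 82.87°
pole (1 + j2000·0.0005) = 1 + j1 → |·| ≈ 1.4142, ∠ ≈ 45.00°
∠L = (89.77°) − (82.87° + 45.00°) = -38.10°

-38.1°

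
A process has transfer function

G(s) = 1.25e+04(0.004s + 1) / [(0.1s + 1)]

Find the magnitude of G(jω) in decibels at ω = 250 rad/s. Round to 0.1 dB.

At ω = 250 rad/s:
zero (1 + j250·0.004) = 1 + j1 → |·| ≈ 1.4142, ∠ ≈ 45.00°
pole (1 + j250·0.1) = 1 + j25 → |·| ≈ 25.02, ∠ ≈ 87.71°
|G| = 1.25e+04 · 1.4142 / (25.02) ≈ 706.53
Gain = 20 log₁₀(706.53) ≈ 56.98 dB

57.0 dB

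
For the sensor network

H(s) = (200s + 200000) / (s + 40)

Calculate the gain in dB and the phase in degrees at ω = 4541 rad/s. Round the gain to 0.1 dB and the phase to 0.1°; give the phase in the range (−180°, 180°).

46.2 dB, -11.9°

Substitute s = j4541:
Numerator: 200(j4541) + 200000 = 200000 + j908200
Denominator: (j4541) + 40 = 40 + j4541
|N| = √(200000² + 908200²) ≈ 9.2996e+05, ∠N ≈ 77.58°
|D| = √(40² + 4541²) ≈ 4541.2, ∠D ≈ 89.50°
|H| = 9.2996e+05 / 4541.2 ≈ 204.78
Gain = 20 log₁₀(204.78) ≈ 46.23 dB
∠H = 77.58° − 89.50° = -11.92°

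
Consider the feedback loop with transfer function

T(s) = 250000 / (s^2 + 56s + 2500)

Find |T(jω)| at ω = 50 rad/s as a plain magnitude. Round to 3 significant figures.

At s = jω = j50:
quadratic: (j50)² + 56·j50 + 2500 = 0 + j2800 → |·| ≈ 2800, ∠ ≈ 90.00°
|T| = 250000 / 2800 ≈ 89.286

89.3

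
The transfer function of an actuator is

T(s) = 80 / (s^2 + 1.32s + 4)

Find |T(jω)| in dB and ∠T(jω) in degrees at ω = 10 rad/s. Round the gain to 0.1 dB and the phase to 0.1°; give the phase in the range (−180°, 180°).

-1.7 dB, -172.2°

At s = jω = j10:
quadratic: (j10)² + 1.32·j10 + 4 = -96 + j13.2 → |·| ≈ 96.903, ∠ ≈ 172.17°
|T| = 80 / 96.903 ≈ 0.82557
Gain = 20 log₁₀(0.82557) ≈ -1.66 dB
∠T = 0.00° − 172.17° = -172.17°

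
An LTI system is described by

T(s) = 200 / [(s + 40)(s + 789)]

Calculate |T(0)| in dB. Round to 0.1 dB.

T(0) = 200 / (40·789) ≈ 0.0063371
20 log₁₀(0.0063371) ≈ -43.96 dB

-44.0 dB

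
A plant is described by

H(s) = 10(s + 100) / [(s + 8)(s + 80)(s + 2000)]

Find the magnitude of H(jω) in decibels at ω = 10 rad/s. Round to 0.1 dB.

At s = jω = j10:
zero (s+100): 100 + j10 → |·| = √(100²+10²) = √10100 ≈ 100.5, ∠ = arctan(10/100) ≈ 5.71°
pole (s+8): 8 + j10 → |·| = √(8²+10²) = √164 ≈ 12.806, ∠ = arctan(10/8) ≈ 51.34°
pole (s+80): 80 + j10 → |·| = √(80²+10²) = √6500 ≈ 80.623, ∠ = arctan(10/80) ≈ 7.13°
pole (s+2000): 2000 + j10 → |·| = √(2000²+10²) = √4000100 ≈ 2000, ∠ = arctan(10/2000) ≈ 0.29°
|H| = 10 · 100.5 / 2.0649e+06 ≈ 0.00048671
Gain = 20 log₁₀(0.00048671) ≈ -66.25 dB

-66.3 dB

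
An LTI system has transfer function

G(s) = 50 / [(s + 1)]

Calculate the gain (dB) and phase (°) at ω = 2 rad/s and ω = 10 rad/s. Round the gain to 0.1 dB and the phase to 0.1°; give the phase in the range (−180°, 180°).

ω = 2: 27.0 dB, -63.4°; ω = 10: 13.9 dB, -84.3°

At ω = 2 rad/s:
pole (1 + j2·1) = 1 + j2 → |·| ≈ 2.2361, ∠ ≈ 63.43°
|G| = 50 · 1 / (2.2361) ≈ 22.36
Gain = 20 log₁₀(22.36) ≈ 26.99 dB
∠G = (0°) − (63.43°) = -63.43°

At ω = 10 rad/s:
pole (1 + j10·1) = 1 + j10 → |·| ≈ 10.05, ∠ ≈ 84.29°
|G| = 50 · 1 / (10.05) ≈ 4.9751
Gain = 20 log₁₀(4.9751) ≈ 13.94 dB
∠G = (0°) − (84.29°) = -84.29°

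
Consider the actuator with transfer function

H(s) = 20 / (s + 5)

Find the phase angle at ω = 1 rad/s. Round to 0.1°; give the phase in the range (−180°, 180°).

At s = jω = j1:
pole (s+5): 5 + j1 → |·| = √(5²+1²) = √26 ≈ 5.099, ∠ = arctan(1/5) ≈ 11.31°
∠H = 0.00° − 11.31° = -11.31°

-11.3°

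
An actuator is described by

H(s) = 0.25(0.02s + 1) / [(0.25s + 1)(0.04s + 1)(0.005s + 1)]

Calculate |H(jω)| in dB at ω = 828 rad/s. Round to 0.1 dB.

-77.0 dB

At ω = 828 rad/s:
zero (1 + j828·0.02) = 1 + j16.56 → |·| ≈ 16.59, ∠ ≈ 86.54°
pole (1 + j828·0.25) = 1 + j207 → |·| ≈ 207, ∠ ≈ 89.72°
pole (1 + j828·0.04) = 1 + j33.12 → |·| ≈ 33.135, ∠ ≈ 88.27°
pole (1 + j828·0.005) = 1 + j4.14 → |·| ≈ 4.2591, ∠ ≈ 76.42°
|H| = 0.25 · 16.59 / (207 · 33.135 · 4.2591) ≈ 0.00014197
Gain = 20 log₁₀(0.00014197) ≈ -76.96 dB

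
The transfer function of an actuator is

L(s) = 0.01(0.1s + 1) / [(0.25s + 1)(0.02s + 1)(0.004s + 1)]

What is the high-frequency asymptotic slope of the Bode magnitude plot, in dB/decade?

Each pole contributes −20 dB/decade at high frequency; each zero contributes +20 dB/decade.
Net: 1 zero(s) − 3 pole(s) → -40 dB/decade.

-40 dB/decade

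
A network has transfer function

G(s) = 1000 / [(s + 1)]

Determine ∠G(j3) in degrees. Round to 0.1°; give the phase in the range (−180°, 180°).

-71.6°

At ω = 3 rad/s:
pole (1 + j3·1) = 1 + j3 → |·| ≈ 3.1623, ∠ ≈ 71.57°
∠G = (0°) − (71.57°) = -71.57°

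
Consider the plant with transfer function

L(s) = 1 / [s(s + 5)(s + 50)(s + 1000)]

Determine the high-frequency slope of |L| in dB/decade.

-80 dB/decade

Each pole contributes −20 dB/decade at high frequency; each zero contributes +20 dB/decade.
Net: 0 zero(s) − 4 pole(s) → -80 dB/decade.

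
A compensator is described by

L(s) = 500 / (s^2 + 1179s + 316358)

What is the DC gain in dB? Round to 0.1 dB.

L(0) = 500 / 316358 ≈ 0.0015805
20 log₁₀(0.0015805) ≈ -56.02 dB

-56.0 dB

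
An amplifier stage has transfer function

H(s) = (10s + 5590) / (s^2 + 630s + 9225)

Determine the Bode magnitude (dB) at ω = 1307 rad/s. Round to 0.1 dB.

Substitute s = j1307:
Numerator: 10(j1307) + 5590 = 5590 + j13070
Denominator: (j1307)^2 + 630(j1307) + 9225 = -1699024 + j823410
|N| = √(5590² + 13070²) ≈ 14215, ∠N ≈ 66.84°
|D| = √(1699024² + 823410²) ≈ 1.888e+06, ∠D ≈ 154.14°
|H| = 14215 / 1.888e+06 ≈ 0.0075291
Gain = 20 log₁₀(0.0075291) ≈ -42.47 dB

-42.5 dB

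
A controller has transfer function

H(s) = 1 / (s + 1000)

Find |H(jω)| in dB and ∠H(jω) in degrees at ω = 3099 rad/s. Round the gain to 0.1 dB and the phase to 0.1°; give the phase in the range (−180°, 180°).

Substitute s = j3099:
Numerator: 1 = 1 + j0
Denominator: (j3099) + 1000 = 1000 + j3099
|N| = √(1² + 0²) ≈ 1, ∠N ≈ 0.00°
|D| = √(1000² + 3099²) ≈ 3256.3, ∠D ≈ 72.12°
|H| = 1 / 3256.3 ≈ 0.0003071
Gain = 20 log₁₀(0.0003071) ≈ -70.25 dB
∠H = 0.00° − 72.12° = -72.12°

-70.3 dB, -72.1°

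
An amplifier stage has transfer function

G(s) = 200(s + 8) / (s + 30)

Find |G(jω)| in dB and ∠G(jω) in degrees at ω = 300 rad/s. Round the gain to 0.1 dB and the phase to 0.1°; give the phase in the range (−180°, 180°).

At s = jω = j300:
zero (s+8): 8 + j300 → |·| = √(8²+300²) = √90064 ≈ 300.11, ∠ = arctan(300/8) ≈ 88.47°
pole (s+30): 30 + j300 → |·| = √(30²+300²) = √90900 ≈ 301.5, ∠ = arctan(300/30) ≈ 84.29°
|G| = 200 · 300.11 / 301.5 ≈ 199.08
Gain = 20 log₁₀(199.08) ≈ 45.98 dB
∠G = 88.47° − 84.29° = 4.18°

46.0 dB, 4.2°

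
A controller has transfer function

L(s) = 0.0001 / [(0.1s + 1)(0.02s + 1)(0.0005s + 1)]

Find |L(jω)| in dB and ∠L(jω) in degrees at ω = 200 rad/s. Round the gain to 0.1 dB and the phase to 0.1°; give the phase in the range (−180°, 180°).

At ω = 200 rad/s:
pole (1 + j200·0.1) = 1 + j20 → |·| ≈ 20.025, ∠ ≈ 87.14°
pole (1 + j200·0.02) = 1 + j4 → |·| ≈ 4.1231, ∠ ≈ 75.96°
pole (1 + j200·0.0005) = 1 + j0.1 → |·| ≈ 1.005, ∠ ≈ 5.71°
|L| = 0.0001 · 1 / (20.025 · 4.1231 · 1.005) ≈ 1.2051e-06
Gain = 20 log₁₀(1.2051e-06) ≈ -118.38 dB
∠L = (0°) − (87.14° + 75.96° + 5.71°) = -168.81°

-118.4 dB, -168.8°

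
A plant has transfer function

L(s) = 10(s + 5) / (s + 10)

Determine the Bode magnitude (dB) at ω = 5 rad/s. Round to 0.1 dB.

16.0 dB

At s = jω = j5:
zero (s+5): 5 + j5 → |·| = √(5²+5²) = √50 ≈ 7.0711, ∠ = arctan(5/5) ≈ 45.00°
pole (s+10): 10 + j5 → |·| = √(10²+5²) = √125 ≈ 11.18, ∠ = arctan(5/10) ≈ 26.57°
|L| = 10 · 7.0711 / 11.18 ≈ 6.3248
Gain = 20 log₁₀(6.3248) ≈ 16.02 dB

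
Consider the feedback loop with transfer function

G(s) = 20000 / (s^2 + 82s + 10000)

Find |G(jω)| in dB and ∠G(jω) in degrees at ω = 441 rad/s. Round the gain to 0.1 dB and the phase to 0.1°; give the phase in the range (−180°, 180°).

-19.5 dB, -168.9°

At s = jω = j441:
quadratic: (j441)² + 82·j441 + 10000 = -184481 + j36162 → |·| ≈ 1.8799e+05, ∠ ≈ 168.91°
|G| = 20000 / 1.8799e+05 ≈ 0.10639
Gain = 20 log₁₀(0.10639) ≈ -19.46 dB
∠G = 0.00° − 168.91° = -168.91°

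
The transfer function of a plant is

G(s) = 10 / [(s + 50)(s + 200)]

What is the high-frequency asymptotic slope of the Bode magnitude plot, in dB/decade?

Each pole contributes −20 dB/decade at high frequency; each zero contributes +20 dB/decade.
Net: 0 zero(s) − 2 pole(s) → -40 dB/decade.

-40 dB/decade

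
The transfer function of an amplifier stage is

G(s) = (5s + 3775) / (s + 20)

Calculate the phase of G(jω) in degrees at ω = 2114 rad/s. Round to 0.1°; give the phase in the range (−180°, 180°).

-19.1°

Substitute s = j2114:
Numerator: 5(j2114) + 3775 = 3775 + j10570
Denominator: (j2114) + 20 = 20 + j2114
|N| = √(3775² + 10570²) ≈ 11224, ∠N ≈ 70.35°
|D| = √(20² + 2114²) ≈ 2114.1, ∠D ≈ 89.46°
∠G = 70.35° − 89.46° = -19.11°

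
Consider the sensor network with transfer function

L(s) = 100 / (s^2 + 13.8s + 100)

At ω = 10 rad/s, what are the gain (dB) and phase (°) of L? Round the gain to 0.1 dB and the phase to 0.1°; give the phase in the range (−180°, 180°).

-2.8 dB, -90.0°

At s = jω = j10:
quadratic: (j10)² + 13.8·j10 + 100 = 0 + j138 → |·| ≈ 138, ∠ ≈ 90.00°
|L| = 100 / 138 ≈ 0.72464
Gain = 20 log₁₀(0.72464) ≈ -2.80 dB
∠L = 0.00° − 90.00° = -90.00°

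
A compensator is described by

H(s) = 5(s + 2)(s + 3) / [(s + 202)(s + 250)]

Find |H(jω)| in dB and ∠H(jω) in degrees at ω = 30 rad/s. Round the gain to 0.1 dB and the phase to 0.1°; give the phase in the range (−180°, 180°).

-21.1 dB, 155.2°

At s = jω = j30:
zero (s+2): 2 + j30 → |·| = √(2²+30²) = √904 ≈ 30.067, ∠ = arctan(30/2) ≈ 86.19°
zero (s+3): 3 + j30 → |·| = √(3²+30²) = √909 ≈ 30.15, ∠ = arctan(30/3) ≈ 84.29°
pole (s+202): 202 + j30 → |·| = √(202²+30²) = √41704 ≈ 204.22, ∠ = arctan(30/202) ≈ 8.45°
pole (s+250): 250 + j30 → |·| = √(250²+30²) = √63400 ≈ 251.79, ∠ = arctan(30/250) ≈ 6.84°
|H| = 5 · 906.52 / 51421 ≈ 0.088147
Gain = 20 log₁₀(0.088147) ≈ -21.10 dB
∠H = 170.48° − 15.29° = 155.19°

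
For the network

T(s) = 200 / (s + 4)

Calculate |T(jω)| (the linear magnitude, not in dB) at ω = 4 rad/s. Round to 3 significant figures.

Substitute s = j4:
Numerator: 200 = 200 + j0
Denominator: (j4) + 4 = 4 + j4
|N| = √(200² + 0²) ≈ 200, ∠N ≈ 0.00°
|D| = √(4² + 4²) ≈ 5.6569, ∠D ≈ 45.00°
|T| = 200 / 5.6569 ≈ 35.355

35.4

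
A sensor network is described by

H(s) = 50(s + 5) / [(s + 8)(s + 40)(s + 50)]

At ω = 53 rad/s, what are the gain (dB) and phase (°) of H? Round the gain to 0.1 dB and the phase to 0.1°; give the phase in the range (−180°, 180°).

At s = jω = j53:
zero (s+5): 5 + j53 → |·| = √(5²+53²) = √2834 ≈ 53.235, ∠ = arctan(53/5) ≈ 84.61°
pole (s+8): 8 + j53 → |·| = √(8²+53²) = √2873 ≈ 53.6, ∠ = arctan(53/8) ≈ 81.42°
pole (s+40): 40 + j53 → |·| = √(40²+53²) = √4409 ≈ 66.4, ∠ = arctan(53/40) ≈ 52.96°
pole (s+50): 50 + j53 → |·| = √(50²+53²) = √5309 ≈ 72.863, ∠ = arctan(53/50) ≈ 46.67°
|H| = 50 · 53.235 / 2.5932e+05 ≈ 0.010264
Gain = 20 log₁₀(0.010264) ≈ -39.77 dB
∠H = 84.61° − 181.05° = -96.44°

-39.8 dB, -96.4°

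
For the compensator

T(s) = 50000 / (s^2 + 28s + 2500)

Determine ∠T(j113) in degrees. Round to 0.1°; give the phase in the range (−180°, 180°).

At s = jω = j113:
quadratic: (j113)² + 28·j113 + 2500 = -10269 + j3164 → |·| ≈ 10745, ∠ ≈ 162.88°
∠T = 0.00° − 162.88° = -162.88°

-162.9°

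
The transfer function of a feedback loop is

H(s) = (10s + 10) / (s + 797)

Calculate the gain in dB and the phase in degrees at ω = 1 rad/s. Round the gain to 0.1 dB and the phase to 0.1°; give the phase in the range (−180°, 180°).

Substitute s = j1:
Numerator: 10(j1) + 10 = 10 + j10
Denominator: (j1) + 797 = 797 + j1
|N| = √(10² + 10²) ≈ 14.142, ∠N ≈ 45.00°
|D| = √(797² + 1²) ≈ 797, ∠D ≈ 0.07°
|H| = 14.142 / 797 ≈ 0.017744
Gain = 20 log₁₀(0.017744) ≈ -35.02 dB
∠H = 45.00° − 0.07° = 44.93°

-35.0 dB, 44.9°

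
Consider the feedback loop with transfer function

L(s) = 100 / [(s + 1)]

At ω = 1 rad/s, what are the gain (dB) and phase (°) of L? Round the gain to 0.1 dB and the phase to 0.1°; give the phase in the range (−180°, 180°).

At ω = 1 rad/s:
pole (1 + j1·1) = 1 + j1 → |·| ≈ 1.4142, ∠ ≈ 45.00°
|L| = 100 · 1 / (1.4142) ≈ 70.711
Gain = 20 log₁₀(70.711) ≈ 36.99 dB
∠L = (0°) − (45.00°) = -45.00°

37.0 dB, -45.0°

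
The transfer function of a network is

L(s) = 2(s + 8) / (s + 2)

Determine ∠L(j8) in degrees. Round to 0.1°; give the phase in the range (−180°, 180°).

-31.0°

At s = jω = j8:
zero (s+8): 8 + j8 → |·| = √(8²+8²) = √128 ≈ 11.314, ∠ = arctan(8/8) ≈ 45.00°
pole (s+2): 2 + j8 → |·| = √(2²+8²) = √68 ≈ 8.2462, ∠ = arctan(8/2) ≈ 75.96°
∠L = 45.00° − 75.96° = -30.96°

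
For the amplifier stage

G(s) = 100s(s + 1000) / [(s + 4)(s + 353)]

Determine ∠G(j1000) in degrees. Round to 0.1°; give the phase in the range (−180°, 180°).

-25.3°

At s = jω = j1000:
zero (s+1000): 1000 + j1000 → |·| = √(1000²+1000²) = √2000000 ≈ 1414.2, ∠ = arctan(1000/1000) ≈ 45.00°
zero at origin: s = j1000 → |·| = 1000, ∠ = 90.00°
pole (s+4): 4 + j1000 → |·| = √(4²+1000²) = √1000016 ≈ 1000, ∠ = arctan(1000/4) ≈ 89.77°
pole (s+353): 353 + j1000 → |·| = √(353²+1000²) = √1124609 ≈ 1060.5, ∠ = arctan(1000/353) ≈ 70.56°
∠G = 135.00° − 160.33° = -25.33°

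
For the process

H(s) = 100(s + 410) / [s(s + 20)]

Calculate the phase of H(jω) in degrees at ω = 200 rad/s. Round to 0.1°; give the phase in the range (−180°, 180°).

At s = jω = j200:
zero (s+410): 410 + j200 → |·| = √(410²+200²) = √208100 ≈ 456.18, ∠ = arctan(200/410) ≈ 26.00°
pole (s+20): 20 + j200 → |·| = √(20²+200²) = √40400 ≈ 201, ∠ = arctan(200/20) ≈ 84.29°
pole at origin: |s| = 200, ∠ = 90.00° (in denominator)
∠H = 26.00° − 174.29° = -148.29°

-148.3°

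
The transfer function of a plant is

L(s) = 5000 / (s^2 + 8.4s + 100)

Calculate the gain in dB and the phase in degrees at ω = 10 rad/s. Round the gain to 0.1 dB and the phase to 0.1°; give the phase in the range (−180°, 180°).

At s = jω = j10:
quadratic: (j10)² + 8.4·j10 + 100 = 0 + j84 → |·| ≈ 84, ∠ ≈ 90.00°
|L| = 5000 / 84 ≈ 59.524
Gain = 20 log₁₀(59.524) ≈ 35.49 dB
∠L = 0.00° − 90.00° = -90.00°

35.5 dB, -90.0°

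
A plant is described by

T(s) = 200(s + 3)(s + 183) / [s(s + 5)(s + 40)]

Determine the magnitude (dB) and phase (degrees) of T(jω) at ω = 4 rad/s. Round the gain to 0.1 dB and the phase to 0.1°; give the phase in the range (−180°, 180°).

At s = jω = j4:
zero (s+3): 3 + j4 → |·| = √(3²+4²) = √25 ≈ 5, ∠ = arctan(4/3) ≈ 53.13°
zero (s+183): 183 + j4 → |·| = √(183²+4²) = √33505 ≈ 183.04, ∠ = arctan(4/183) ≈ 1.25°
pole (s+5): 5 + j4 → |·| = √(5²+4²) = √41 ≈ 6.4031, ∠ = arctan(4/5) ≈ 38.66°
pole (s+40): 40 + j4 → |·| = √(40²+4²) = √1616 ≈ 40.2, ∠ = arctan(4/40) ≈ 5.71°
pole at origin: |s| = 4, ∠ = 90.00° (in denominator)
|T| = 200 · 915.2 / 1029.6 ≈ 177.78
Gain = 20 log₁₀(177.78) ≈ 45.00 dB
∠T = 54.38° − 134.37° = -79.99°

45.0 dB, -80.0°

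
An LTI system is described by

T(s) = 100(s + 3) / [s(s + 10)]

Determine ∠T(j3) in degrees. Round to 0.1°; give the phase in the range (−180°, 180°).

At s = jω = j3:
zero (s+3): 3 + j3 → |·| = √(3²+3²) = √18 ≈ 4.2426, ∠ = arctan(3/3) ≈ 45.00°
pole (s+10): 10 + j3 → |·| = √(10²+3²) = √109 ≈ 10.44, ∠ = arctan(3/10) ≈ 16.70°
pole at origin: |s| = 3, ∠ = 90.00° (in denominator)
∠T = 45.00° − 106.70° = -61.70°

-61.7°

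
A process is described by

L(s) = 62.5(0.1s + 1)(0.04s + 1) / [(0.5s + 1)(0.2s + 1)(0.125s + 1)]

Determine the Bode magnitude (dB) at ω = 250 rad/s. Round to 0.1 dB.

-21.9 dB

At ω = 250 rad/s:
zero (1 + j250·0.1) = 1 + j25 → |·| ≈ 25.02, ∠ ≈ 87.71°
zero (1 + j250·0.04) = 1 + j10 → |·| ≈ 10.05, ∠ ≈ 84.29°
pole (1 + j250·0.5) = 1 + j125 → |·| ≈ 125, ∠ ≈ 89.54°
pole (1 + j250·0.2) = 1 + j50 → |·| ≈ 50.01, ∠ ≈ 88.85°
pole (1 + j250·0.125) = 1 + j31.25 → |·| ≈ 31.266, ∠ ≈ 88.17°
|L| = 62.5 · 25.02 · 10.05 / (125 · 50.01 · 31.266) ≈ 0.080407
Gain = 20 log₁₀(0.080407) ≈ -21.89 dB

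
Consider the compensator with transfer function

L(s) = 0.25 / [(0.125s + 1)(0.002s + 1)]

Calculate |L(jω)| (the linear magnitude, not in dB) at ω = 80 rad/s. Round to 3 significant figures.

At ω = 80 rad/s:
pole (1 + j80·0.125) = 1 + j10 → |·| ≈ 10.05, ∠ ≈ 84.29°
pole (1 + j80·0.002) = 1 + j0.16 → |·| ≈ 1.0127, ∠ ≈ 9.09°
|L| = 0.25 · 1 / (10.05 · 1.0127) ≈ 0.024564

0.0246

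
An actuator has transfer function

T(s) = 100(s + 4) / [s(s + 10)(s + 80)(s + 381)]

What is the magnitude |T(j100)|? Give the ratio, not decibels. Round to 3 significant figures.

1.97e-05

At s = jω = j100:
zero (s+4): 4 + j100 → |·| = √(4²+100²) = √10016 ≈ 100.08, ∠ = arctan(100/4) ≈ 87.71°
pole (s+10): 10 + j100 → |·| = √(10²+100²) = √10100 ≈ 100.5, ∠ = arctan(100/10) ≈ 84.29°
pole (s+80): 80 + j100 → |·| = √(80²+100²) = √16400 ≈ 128.06, ∠ = arctan(100/80) ≈ 51.34°
pole (s+381): 381 + j100 → |·| = √(381²+100²) = √155161 ≈ 393.9, ∠ = arctan(100/381) ≈ 14.71°
pole at origin: |s| = 100, ∠ = 90.00° (in denominator)
|T| = 100 · 100.08 / 5.0695e+08 ≈ 1.9742e-05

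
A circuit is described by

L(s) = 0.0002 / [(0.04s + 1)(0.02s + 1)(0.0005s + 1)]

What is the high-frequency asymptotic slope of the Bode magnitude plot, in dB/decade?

-60 dB/decade

Each pole contributes −20 dB/decade at high frequency; each zero contributes +20 dB/decade.
Net: 0 zero(s) − 3 pole(s) → -60 dB/decade.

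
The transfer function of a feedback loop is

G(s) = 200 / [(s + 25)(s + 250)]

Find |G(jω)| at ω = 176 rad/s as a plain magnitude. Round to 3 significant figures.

At s = jω = j176:
pole (s+25): 25 + j176 → |·| = √(25²+176²) = √31601 ≈ 177.77, ∠ = arctan(176/25) ≈ 81.92°
pole (s+250): 250 + j176 → |·| = √(250²+176²) = √93476 ≈ 305.74, ∠ = arctan(176/250) ≈ 35.15°
|G| = 200 / 54351 ≈ 0.0036798

0.00368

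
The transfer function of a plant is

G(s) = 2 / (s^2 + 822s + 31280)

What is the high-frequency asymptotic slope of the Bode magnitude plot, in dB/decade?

Each pole contributes −20 dB/decade at high frequency; each zero contributes +20 dB/decade.
Net: 0 zero(s) − 2 pole(s) → -40 dB/decade.

-40 dB/decade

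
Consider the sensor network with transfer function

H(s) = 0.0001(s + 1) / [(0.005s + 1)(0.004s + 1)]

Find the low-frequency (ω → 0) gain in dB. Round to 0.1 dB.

-80.0 dB

H(0) = 0.0001 · 1 / 1 = 0.0001
20 log₁₀(0.0001) ≈ -80.00 dB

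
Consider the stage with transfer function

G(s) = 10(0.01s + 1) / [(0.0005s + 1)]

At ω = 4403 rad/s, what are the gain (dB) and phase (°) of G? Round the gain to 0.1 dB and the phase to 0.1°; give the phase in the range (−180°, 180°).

At ω = 4403 rad/s:
zero (1 + j4403·0.01) = 1 + j44.03 → |·| ≈ 44.041, ∠ ≈ 88.70°
pole (1 + j4403·0.0005) = 1 + j2.2015 → |·| ≈ 2.418, ∠ ≈ 65.57°
|G| = 10 · 44.041 / (2.418) ≈ 182.14
Gain = 20 log₁₀(182.14) ≈ 45.21 dB
∠G = (88.70°) − (65.57°) = 23.13°

45.2 dB, 23.1°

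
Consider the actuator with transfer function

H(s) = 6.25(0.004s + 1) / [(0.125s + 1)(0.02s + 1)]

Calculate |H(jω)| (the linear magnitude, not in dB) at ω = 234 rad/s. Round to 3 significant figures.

At ω = 234 rad/s:
zero (1 + j234·0.004) = 1 + j0.936 → |·| ≈ 1.3697, ∠ ≈ 43.11°
pole (1 + j234·0.125) = 1 + j29.25 → |·| ≈ 29.267, ∠ ≈ 88.04°
pole (1 + j234·0.02) = 1 + j4.68 → |·| ≈ 4.7856, ∠ ≈ 77.94°
|H| = 6.25 · 1.3697 / (29.267 · 4.7856) ≈ 0.061121

0.0611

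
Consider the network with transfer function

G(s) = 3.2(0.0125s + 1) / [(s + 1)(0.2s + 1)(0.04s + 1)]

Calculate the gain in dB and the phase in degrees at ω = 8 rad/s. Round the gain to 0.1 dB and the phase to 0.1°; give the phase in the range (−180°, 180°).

-13.9 dB, -152.9°

At ω = 8 rad/s:
zero (1 + j8·0.0125) = 1 + j0.1 → |·| ≈ 1.005, ∠ ≈ 5.71°
pole (1 + j8·1) = 1 + j8 → |·| ≈ 8.0623, ∠ ≈ 82.87°
pole (1 + j8·0.2) = 1 + j1.6 → |·| ≈ 1.8868, ∠ ≈ 57.99°
pole (1 + j8·0.04) = 1 + j0.32 → |·| ≈ 1.05, ∠ ≈ 17.74°
|G| = 3.2 · 1.005 / (8.0623 · 1.8868 · 1.05) ≈ 0.20135
Gain = 20 log₁₀(0.20135) ≈ -13.92 dB
∠G = (5.71°) − (82.87° + 57.99° + 17.74°) = -152.89°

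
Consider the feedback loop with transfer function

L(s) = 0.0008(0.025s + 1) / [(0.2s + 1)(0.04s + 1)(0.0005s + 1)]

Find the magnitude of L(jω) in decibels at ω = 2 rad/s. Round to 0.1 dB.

At ω = 2 rad/s:
zero (1 + j2·0.025) = 1 + j0.05 → |·| ≈ 1.0012, ∠ ≈ 2.86°
pole (1 + j2·0.2) = 1 + j0.4 → |·| ≈ 1.077, ∠ ≈ 21.80°
pole (1 + j2·0.04) = 1 + j0.08 → |·| ≈ 1.0032, ∠ ≈ 4.57°
pole (1 + j2·0.0005) = 1 + j0.001 → |·| ≈ 1, ∠ ≈ 0.06°
|L| = 0.0008 · 1.0012 / (1.077 · 1.0032 · 1) ≈ 0.00074132
Gain = 20 log₁₀(0.00074132) ≈ -62.60 dB

-62.6 dB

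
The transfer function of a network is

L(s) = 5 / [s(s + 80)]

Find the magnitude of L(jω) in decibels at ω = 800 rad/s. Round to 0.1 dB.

-102.2 dB

At s = jω = j800:
pole (s+80): 80 + j800 → |·| = √(80²+800²) = √646400 ≈ 803.99, ∠ = arctan(800/80) ≈ 84.29°
pole at origin: |s| = 800, ∠ = 90.00° (in denominator)
|L| = 5 / 6.4319e+05 ≈ 7.7738e-06
Gain = 20 log₁₀(7.7738e-06) ≈ -102.19 dB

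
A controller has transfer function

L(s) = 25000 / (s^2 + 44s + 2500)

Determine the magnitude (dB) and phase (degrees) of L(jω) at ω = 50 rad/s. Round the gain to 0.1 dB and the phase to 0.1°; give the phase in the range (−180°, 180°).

At s = jω = j50:
quadratic: (j50)² + 44·j50 + 2500 = 0 + j2200 → |·| ≈ 2200, ∠ ≈ 90.00°
|L| = 25000 / 2200 ≈ 11.364
Gain = 20 log₁₀(11.364) ≈ 21.11 dB
∠L = 0.00° − 90.00° = -90.00°

21.1 dB, -90.0°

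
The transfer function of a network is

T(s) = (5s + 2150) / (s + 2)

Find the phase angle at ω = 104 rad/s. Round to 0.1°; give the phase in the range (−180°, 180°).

-75.3°

Substitute s = j104:
Numerator: 5(j104) + 2150 = 2150 + j520
Denominator: (j104) + 2 = 2 + j104
|N| = √(2150² + 520²) ≈ 2212, ∠N ≈ 13.60°
|D| = √(2² + 104²) ≈ 104.02, ∠D ≈ 88.90°
∠T = 13.60° − 88.90° = -75.30°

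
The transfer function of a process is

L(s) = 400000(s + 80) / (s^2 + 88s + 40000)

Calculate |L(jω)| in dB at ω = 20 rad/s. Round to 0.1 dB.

At s = jω = j20:
zero (s+80): 80 + j20 → |·| = √(80²+20²) = √6800 ≈ 82.462, ∠ = arctan(20/80) ≈ 14.04°
quadratic: (j20)² + 88·j20 + 40000 = 39600 + j1760 → |·| ≈ 39639, ∠ ≈ 2.54°
|L| = 400000 · 82.462 / 39639 ≈ 832.13
Gain = 20 log₁₀(832.13) ≈ 58.40 dB

58.4 dB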